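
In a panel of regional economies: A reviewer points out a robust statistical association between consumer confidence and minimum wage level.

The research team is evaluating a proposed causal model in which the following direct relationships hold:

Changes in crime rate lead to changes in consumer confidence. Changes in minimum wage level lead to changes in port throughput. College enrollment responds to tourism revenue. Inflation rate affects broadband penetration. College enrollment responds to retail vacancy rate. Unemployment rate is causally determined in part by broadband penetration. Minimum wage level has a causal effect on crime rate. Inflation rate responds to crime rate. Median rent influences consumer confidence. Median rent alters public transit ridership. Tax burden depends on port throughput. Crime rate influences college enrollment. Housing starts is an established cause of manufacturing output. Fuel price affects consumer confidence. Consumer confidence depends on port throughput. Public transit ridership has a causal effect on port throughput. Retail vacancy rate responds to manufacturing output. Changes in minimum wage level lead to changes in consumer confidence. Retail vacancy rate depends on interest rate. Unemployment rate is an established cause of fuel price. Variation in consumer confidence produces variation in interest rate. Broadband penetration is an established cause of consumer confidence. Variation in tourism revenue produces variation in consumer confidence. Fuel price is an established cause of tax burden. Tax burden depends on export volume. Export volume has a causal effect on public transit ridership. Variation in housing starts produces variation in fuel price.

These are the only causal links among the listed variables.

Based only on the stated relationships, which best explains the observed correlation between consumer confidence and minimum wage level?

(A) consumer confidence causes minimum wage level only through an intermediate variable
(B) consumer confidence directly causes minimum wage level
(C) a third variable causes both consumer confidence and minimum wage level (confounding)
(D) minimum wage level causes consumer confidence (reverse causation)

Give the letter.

The stated link runs minimum wage level → consumer confidence; consumer confidence has no causal path to minimum wage level. No variable causes both, so confounding is ruled out. The correlation reflects reverse causation.

D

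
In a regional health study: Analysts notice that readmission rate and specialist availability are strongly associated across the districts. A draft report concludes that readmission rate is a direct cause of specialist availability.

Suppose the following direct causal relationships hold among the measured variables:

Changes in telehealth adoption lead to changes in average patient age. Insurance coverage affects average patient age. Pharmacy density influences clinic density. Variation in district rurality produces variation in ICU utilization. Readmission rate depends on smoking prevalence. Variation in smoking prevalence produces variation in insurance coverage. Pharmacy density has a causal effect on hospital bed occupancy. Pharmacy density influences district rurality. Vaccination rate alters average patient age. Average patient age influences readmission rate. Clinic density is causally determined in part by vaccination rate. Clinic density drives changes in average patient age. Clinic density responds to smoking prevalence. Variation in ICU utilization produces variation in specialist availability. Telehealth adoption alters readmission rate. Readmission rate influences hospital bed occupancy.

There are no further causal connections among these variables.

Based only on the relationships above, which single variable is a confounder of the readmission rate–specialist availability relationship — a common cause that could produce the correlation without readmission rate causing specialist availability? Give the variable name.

pharmacy density

Pharmacy density has a causal path to readmission rate (pharmacy density → clinic density → average patient age → readmission rate) and a separate causal path to specialist availability (pharmacy density → district rurality → ICU utilization → specialist availability), so it is a common cause of both.
No stated relationship gives readmission rate a causal route to specialist availability, so the correlation is explained by the shared upstream cause rather than a direct effect.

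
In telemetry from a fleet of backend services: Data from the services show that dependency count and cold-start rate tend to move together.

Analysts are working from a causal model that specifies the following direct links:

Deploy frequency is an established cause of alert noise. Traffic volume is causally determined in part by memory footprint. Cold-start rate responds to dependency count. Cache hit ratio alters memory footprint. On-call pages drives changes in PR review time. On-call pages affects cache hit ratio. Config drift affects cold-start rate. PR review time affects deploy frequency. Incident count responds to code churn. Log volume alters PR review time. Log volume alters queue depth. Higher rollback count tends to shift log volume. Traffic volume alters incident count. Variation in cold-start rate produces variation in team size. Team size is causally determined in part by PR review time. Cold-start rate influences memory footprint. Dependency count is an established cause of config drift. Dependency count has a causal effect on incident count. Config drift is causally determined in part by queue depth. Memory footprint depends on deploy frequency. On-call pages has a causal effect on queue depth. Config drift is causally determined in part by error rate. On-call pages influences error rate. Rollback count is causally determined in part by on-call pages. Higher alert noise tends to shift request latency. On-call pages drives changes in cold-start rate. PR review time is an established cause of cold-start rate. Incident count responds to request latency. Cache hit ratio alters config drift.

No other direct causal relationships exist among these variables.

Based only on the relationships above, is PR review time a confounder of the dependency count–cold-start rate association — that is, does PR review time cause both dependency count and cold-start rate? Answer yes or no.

PR review time has no stated causal path to dependency count. A confounder must cause both variables, so PR review time does not qualify.

no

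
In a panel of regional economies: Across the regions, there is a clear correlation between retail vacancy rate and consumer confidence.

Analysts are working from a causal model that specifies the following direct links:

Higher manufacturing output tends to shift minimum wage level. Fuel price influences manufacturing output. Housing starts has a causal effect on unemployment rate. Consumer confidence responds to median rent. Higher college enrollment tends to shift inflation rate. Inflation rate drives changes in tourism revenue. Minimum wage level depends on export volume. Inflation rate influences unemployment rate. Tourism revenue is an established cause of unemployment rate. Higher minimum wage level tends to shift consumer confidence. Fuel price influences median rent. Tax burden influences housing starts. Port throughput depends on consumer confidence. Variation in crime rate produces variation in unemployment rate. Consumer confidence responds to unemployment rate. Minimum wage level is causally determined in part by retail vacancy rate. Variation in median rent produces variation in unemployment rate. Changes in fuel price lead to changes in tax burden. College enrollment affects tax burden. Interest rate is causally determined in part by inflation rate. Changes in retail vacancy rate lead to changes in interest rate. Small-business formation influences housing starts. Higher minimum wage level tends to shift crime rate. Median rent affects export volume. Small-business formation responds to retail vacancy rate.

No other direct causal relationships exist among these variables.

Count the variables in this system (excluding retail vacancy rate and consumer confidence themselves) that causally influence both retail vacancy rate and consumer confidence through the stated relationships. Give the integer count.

No listed variable has a causal path to both retail vacancy rate and consumer confidence, so there are no common causes.

0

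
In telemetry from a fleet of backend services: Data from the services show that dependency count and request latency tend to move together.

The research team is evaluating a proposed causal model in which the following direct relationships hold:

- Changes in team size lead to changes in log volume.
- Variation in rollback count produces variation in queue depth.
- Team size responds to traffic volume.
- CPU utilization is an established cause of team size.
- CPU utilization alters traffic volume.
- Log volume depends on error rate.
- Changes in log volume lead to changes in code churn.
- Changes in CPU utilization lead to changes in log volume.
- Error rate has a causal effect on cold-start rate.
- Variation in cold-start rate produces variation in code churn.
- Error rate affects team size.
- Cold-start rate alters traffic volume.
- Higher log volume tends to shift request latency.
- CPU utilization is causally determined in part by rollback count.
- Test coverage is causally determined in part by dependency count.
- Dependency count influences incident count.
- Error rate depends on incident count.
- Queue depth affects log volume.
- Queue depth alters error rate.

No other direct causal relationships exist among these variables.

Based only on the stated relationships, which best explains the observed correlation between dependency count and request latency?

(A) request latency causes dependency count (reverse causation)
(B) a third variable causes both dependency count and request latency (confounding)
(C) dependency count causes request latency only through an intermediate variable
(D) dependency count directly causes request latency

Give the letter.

Dependency count reaches request latency through dependency count → incident count → error rate → log volume → request latency — an indirect causal chain with no direct dependency count → request latency link. No variable causes both dependency count and request latency, so confounding is ruled out; the effect is mediated.

C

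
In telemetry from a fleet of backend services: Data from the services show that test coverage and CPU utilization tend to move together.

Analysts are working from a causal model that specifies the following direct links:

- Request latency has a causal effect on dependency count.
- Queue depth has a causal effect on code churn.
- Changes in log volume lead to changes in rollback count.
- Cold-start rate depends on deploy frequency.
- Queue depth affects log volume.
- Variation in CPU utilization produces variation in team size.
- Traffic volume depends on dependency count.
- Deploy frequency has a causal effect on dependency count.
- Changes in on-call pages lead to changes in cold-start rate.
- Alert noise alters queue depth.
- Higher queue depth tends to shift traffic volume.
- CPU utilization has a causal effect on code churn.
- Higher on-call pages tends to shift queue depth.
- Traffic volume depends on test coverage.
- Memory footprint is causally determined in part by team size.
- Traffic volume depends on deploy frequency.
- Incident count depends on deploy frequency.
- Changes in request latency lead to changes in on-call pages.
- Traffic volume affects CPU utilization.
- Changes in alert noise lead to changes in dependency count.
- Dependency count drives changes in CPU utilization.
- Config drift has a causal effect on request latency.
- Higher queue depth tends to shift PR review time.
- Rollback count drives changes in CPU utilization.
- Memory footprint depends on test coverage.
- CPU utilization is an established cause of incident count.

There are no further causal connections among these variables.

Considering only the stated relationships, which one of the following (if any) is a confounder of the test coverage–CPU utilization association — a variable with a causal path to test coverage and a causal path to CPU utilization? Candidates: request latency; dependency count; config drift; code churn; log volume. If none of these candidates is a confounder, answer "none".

None of the listed candidates has causal paths to both test coverage and CPU utilization in the stated relationships, so none is a common cause.

none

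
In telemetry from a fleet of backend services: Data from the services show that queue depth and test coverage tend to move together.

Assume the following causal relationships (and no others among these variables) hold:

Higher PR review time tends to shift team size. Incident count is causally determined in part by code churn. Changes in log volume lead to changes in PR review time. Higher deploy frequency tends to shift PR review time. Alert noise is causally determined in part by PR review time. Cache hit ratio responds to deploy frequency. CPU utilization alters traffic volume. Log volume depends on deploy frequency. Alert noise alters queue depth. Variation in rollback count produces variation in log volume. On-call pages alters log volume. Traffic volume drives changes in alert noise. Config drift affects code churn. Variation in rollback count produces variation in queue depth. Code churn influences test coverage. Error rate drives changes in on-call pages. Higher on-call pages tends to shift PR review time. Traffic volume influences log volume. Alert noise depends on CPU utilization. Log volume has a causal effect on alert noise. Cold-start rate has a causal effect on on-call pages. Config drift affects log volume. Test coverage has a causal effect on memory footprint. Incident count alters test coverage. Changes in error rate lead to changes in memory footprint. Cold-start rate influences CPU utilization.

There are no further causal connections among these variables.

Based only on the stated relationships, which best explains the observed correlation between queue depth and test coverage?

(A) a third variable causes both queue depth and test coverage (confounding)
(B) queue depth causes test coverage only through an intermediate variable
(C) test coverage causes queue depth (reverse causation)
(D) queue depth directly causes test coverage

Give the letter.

Config drift causes queue depth (config drift → log volume → alert noise → queue depth) and test coverage (config drift → code churn → test coverage) — a common cause creating the correlation.
There is no stated path from queue depth to test coverage or from test coverage to queue depth, so neither direct nor reverse causation applies.

A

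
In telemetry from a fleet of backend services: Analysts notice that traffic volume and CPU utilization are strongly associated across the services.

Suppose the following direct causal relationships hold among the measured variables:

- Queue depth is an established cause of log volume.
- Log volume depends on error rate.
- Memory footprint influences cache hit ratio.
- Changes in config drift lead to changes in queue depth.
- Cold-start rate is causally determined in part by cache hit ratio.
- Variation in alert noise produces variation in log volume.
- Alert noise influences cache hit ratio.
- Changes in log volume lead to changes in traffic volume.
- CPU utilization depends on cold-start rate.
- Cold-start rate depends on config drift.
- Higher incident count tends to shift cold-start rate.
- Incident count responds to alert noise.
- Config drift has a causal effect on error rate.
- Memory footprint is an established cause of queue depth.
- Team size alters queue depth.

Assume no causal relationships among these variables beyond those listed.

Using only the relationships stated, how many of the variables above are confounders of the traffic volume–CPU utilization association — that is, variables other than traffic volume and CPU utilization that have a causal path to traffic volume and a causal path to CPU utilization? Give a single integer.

The common causes are: alert noise (to traffic volume via alert noise → log volume → traffic volume; to CPU utilization via alert noise → cache hit ratio → cold-start rate → CPU utilization); config drift (to traffic volume via config drift → queue depth → log volume → traffic volume; to CPU utilization via config drift → cold-start rate → CPU utilization); memory footprint (to traffic volume via memory footprint → queue depth → log volume → traffic volume; to CPU utilization via memory footprint → cache hit ratio → cold-start rate → CPU utilization).
Every other variable lacks a causal path to at least one of traffic volume and CPU utilization.

3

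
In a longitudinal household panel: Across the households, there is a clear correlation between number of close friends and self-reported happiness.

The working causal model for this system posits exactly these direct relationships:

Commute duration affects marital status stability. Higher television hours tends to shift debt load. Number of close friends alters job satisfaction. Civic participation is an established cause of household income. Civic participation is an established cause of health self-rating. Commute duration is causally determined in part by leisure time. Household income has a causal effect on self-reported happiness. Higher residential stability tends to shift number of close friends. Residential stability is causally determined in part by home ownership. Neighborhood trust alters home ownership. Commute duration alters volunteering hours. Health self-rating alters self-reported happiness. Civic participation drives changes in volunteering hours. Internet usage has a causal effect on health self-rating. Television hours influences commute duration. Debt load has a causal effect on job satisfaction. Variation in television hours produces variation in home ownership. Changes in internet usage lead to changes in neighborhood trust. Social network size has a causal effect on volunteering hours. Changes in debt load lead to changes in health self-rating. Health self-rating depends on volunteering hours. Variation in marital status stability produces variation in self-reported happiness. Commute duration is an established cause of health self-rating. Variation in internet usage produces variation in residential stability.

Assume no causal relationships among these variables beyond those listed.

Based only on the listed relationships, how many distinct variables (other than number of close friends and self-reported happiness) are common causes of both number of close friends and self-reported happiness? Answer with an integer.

2

The common causes are: internet usage (to number of close friends via internet usage → residential stability → number of close friends; to self-reported happiness via internet usage → health self-rating → self-reported happiness); television hours (to number of close friends via television hours → home ownership → residential stability → number of close friends; to self-reported happiness via television hours → commute duration → marital status stability → self-reported happiness).
Every other variable lacks a causal path to at least one of number of close friends and self-reported happiness.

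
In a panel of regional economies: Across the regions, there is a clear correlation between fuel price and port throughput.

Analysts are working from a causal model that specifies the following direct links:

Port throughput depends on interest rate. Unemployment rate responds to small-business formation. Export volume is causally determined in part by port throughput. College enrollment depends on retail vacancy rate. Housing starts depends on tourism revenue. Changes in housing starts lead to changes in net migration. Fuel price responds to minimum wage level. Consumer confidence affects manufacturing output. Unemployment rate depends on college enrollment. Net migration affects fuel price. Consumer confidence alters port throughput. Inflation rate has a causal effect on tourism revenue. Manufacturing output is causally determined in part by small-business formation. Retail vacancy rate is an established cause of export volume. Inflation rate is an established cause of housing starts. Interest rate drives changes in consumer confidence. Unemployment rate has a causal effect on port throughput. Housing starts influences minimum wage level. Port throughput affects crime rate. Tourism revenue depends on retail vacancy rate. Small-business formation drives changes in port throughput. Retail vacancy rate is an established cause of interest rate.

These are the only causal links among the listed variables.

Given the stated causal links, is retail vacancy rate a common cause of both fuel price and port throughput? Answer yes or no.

Retail vacancy rate has a causal path to fuel price (retail vacancy rate → tourism revenue → housing starts → net migration → fuel price) and to port throughput (retail vacancy rate → interest rate → port throughput), so it is a common cause of both — a confounder.

yes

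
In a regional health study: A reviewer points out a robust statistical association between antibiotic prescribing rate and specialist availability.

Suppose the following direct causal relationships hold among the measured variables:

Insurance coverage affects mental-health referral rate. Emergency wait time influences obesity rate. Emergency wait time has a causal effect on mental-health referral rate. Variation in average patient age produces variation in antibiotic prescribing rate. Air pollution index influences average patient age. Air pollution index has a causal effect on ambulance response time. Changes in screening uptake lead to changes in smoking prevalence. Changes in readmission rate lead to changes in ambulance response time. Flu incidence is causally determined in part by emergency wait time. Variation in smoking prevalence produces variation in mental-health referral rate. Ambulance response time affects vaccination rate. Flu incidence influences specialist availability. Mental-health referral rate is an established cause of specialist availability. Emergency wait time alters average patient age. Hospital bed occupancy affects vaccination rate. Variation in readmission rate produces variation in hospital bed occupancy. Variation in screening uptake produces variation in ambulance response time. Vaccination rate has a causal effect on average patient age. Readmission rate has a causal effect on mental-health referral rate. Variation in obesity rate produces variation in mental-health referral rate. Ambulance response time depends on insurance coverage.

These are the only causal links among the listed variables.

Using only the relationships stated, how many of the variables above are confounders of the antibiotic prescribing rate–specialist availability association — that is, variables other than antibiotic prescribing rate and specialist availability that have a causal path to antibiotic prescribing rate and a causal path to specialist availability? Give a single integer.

4

The common causes are: emergency wait time (to antibiotic prescribing rate via emergency wait time → average patient age → antibiotic prescribing rate; to specialist availability via emergency wait time → mental-health referral rate → specialist availability); insurance coverage (to antibiotic prescribing rate via insurance coverage → ambulance response time → vaccination rate → average patient age → antibiotic prescribing rate; to specialist availability via insurance coverage → mental-health referral rate → specialist availability); readmission rate (to antibiotic prescribing rate via readmission rate → ambulance response time → vaccination rate → average patient age → antibiotic prescribing rate; to specialist availability via readmission rate → mental-health referral rate → specialist availability); screening uptake (to antibiotic prescribing rate via screening uptake → ambulance response time → vaccination rate → average patient age → antibiotic prescribing rate; to specialist availability via screening uptake → smoking prevalence → mental-health referral rate → specialist availability).
Every other variable lacks a causal path to at least one of antibiotic prescribing rate and specialist availability.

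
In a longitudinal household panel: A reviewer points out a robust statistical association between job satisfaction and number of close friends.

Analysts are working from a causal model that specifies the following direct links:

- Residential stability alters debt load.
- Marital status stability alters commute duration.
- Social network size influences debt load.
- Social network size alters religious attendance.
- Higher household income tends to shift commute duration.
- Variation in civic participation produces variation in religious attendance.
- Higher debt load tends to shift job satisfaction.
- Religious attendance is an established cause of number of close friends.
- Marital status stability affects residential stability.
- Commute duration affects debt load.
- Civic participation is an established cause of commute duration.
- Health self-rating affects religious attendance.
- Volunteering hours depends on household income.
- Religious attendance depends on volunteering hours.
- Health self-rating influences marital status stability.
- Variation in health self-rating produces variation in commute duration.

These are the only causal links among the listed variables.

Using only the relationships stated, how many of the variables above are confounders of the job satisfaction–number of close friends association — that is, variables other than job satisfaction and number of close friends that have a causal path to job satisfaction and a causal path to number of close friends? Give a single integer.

The common causes are: civic participation (to job satisfaction via civic participation → commute duration → debt load → job satisfaction; to number of close friends via civic participation → religious attendance → number of close friends); health self-rating (to job satisfaction via health self-rating → commute duration → debt load → job satisfaction; to number of close friends via health self-rating → religious attendance → number of close friends); household income (to job satisfaction via household income → commute duration → debt load → job satisfaction; to number of close friends via household income → volunteering hours → religious attendance → number of close friends); social network size (to job satisfaction via social network size → debt load → job satisfaction; to number of close friends via social network size → religious attendance → number of close friends).
Every other variable lacks a causal path to at least one of job satisfaction and number of close friends.

4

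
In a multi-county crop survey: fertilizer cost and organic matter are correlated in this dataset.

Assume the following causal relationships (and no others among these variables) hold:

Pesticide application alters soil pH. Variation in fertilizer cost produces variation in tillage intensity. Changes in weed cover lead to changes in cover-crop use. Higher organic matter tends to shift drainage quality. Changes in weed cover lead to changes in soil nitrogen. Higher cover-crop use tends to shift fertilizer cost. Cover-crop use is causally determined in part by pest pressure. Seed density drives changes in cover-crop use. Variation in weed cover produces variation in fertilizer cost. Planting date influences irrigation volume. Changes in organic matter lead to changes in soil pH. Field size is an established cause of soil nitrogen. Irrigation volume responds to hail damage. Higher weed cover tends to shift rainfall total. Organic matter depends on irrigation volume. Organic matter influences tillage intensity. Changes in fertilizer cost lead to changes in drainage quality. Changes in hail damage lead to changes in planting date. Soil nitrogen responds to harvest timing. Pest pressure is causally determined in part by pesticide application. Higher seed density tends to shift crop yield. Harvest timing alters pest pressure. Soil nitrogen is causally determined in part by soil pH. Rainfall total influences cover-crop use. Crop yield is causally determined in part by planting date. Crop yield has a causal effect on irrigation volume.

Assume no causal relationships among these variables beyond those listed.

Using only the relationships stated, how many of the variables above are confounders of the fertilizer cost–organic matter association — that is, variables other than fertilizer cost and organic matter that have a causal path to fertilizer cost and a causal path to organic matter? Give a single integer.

The common causes are: seed density (to fertilizer cost via seed density → cover-crop use → fertilizer cost; to organic matter via seed density → crop yield → irrigation volume → organic matter).
Every other variable lacks a causal path to at least one of fertilizer cost and organic matter.

1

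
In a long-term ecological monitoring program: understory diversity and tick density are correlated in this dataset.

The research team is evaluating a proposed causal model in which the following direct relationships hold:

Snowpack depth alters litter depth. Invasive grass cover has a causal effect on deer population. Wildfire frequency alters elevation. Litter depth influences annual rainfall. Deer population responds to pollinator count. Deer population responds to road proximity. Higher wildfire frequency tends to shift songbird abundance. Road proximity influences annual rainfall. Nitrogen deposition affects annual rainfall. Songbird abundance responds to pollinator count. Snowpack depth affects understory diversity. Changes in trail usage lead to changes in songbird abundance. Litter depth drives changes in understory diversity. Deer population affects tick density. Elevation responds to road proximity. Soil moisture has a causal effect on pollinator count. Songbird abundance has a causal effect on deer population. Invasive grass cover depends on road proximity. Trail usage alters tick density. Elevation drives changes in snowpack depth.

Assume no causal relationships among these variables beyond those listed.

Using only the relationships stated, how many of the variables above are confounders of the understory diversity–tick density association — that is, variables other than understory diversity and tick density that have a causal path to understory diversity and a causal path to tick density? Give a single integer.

The common causes are: road proximity (to understory diversity via road proximity → elevation → snowpack depth → understory diversity; to tick density via road proximity → deer population → tick density); wildfire frequency (to understory diversity via wildfire frequency → elevation → snowpack depth → understory diversity; to tick density via wildfire frequency → songbird abundance → deer population → tick density).
Every other variable lacks a causal path to at least one of understory diversity and tick density.

2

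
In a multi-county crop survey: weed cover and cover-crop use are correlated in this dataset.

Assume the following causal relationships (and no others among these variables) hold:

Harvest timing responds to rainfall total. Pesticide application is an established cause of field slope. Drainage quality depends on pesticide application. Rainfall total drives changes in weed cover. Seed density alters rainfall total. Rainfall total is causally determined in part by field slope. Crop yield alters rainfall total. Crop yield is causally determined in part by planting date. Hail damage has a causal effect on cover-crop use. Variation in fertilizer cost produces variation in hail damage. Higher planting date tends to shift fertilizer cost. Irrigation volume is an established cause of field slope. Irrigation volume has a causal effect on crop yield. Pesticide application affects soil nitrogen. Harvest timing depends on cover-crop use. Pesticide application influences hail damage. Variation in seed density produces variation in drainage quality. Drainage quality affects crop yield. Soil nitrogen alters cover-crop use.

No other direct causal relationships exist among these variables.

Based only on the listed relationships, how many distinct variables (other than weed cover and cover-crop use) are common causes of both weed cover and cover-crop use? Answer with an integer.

2

The common causes are: pesticide application (to weed cover via pesticide application → field slope → rainfall total → weed cover; to cover-crop use via pesticide application → hail damage → cover-crop use); planting date (to weed cover via planting date → crop yield → rainfall total → weed cover; to cover-crop use via planting date → fertilizer cost → hail damage → cover-crop use).
Every other variable lacks a causal path to at least one of weed cover and cover-crop use.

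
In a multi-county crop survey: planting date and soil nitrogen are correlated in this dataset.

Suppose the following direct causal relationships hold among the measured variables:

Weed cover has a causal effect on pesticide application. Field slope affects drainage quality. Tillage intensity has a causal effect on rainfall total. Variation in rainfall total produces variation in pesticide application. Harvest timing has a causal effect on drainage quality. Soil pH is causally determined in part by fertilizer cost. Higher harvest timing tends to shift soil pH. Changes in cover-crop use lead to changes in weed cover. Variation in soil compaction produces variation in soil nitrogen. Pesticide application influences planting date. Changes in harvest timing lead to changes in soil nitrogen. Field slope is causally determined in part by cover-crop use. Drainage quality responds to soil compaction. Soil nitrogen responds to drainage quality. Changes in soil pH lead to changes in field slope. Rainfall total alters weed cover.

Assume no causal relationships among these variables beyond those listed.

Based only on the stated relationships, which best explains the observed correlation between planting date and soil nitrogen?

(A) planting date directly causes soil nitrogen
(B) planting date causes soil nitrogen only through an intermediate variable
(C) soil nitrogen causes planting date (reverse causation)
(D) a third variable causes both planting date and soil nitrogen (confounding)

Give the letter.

Cover-crop use causes planting date (cover-crop use → weed cover → pesticide application → planting date) and soil nitrogen (cover-crop use → field slope → drainage quality → soil nitrogen) — a common cause creating the correlation.
There is no stated path from planting date to soil nitrogen or from soil nitrogen to planting date, so neither direct nor reverse causation applies.

D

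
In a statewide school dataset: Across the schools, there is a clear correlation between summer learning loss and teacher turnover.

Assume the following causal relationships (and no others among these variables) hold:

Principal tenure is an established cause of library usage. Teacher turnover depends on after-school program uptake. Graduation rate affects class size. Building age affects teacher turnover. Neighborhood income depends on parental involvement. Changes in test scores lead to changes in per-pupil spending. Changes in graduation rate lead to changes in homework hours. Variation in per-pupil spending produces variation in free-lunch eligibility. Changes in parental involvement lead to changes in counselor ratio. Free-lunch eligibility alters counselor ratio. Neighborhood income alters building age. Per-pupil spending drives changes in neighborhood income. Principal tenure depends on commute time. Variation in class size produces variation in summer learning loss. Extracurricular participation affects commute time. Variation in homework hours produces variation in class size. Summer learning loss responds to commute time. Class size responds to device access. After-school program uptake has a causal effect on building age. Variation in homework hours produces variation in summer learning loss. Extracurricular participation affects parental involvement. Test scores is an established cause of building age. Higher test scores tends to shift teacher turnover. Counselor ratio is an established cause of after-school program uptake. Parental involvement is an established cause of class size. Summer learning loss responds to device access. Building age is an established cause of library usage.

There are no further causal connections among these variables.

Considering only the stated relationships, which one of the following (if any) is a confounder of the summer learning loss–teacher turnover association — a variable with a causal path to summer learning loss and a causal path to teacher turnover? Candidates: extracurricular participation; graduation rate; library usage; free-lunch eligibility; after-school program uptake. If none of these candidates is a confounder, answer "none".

Extracurricular participation causes summer learning loss (extracurricular participation → commute time → summer learning loss) and also causes teacher turnover (extracurricular participation → parental involvement → counselor ratio → after-school program uptake → teacher turnover); it is a common cause of both.
Each of the other candidates lacks a causal path to at least one of summer learning loss and teacher turnover, so they do not confound the relationship.

extracurricular participation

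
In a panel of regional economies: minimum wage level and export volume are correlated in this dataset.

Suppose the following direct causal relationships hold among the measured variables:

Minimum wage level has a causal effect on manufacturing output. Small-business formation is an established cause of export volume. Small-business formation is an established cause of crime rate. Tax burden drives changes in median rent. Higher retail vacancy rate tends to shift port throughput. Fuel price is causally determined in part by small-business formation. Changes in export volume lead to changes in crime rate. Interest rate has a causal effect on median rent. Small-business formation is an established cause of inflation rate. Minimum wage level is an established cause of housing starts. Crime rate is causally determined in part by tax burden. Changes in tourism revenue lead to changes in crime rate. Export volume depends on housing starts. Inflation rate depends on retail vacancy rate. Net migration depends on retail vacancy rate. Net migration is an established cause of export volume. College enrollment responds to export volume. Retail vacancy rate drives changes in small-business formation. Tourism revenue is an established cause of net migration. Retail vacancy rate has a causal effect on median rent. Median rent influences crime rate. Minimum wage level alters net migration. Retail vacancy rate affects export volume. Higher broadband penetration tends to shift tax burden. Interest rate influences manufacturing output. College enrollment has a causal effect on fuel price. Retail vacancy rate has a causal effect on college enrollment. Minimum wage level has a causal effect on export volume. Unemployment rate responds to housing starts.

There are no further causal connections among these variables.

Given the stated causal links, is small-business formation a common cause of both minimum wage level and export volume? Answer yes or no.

Small-business formation has no stated causal path to minimum wage level. A confounder must cause both variables, so small-business formation does not qualify.

no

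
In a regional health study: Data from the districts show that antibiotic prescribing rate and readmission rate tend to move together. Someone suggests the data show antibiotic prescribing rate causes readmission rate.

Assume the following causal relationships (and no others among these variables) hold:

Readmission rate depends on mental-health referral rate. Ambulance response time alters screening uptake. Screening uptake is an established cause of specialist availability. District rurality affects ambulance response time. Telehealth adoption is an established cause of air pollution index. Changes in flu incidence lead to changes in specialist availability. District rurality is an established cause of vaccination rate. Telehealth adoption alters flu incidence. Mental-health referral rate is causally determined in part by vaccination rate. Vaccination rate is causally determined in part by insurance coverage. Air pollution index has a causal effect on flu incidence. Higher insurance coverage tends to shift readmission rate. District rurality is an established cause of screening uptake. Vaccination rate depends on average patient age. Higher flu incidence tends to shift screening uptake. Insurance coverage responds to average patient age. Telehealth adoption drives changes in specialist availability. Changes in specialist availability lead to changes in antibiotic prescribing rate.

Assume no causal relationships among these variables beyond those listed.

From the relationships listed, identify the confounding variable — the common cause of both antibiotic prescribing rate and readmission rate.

district rurality

District rurality has a causal path to antibiotic prescribing rate (district rurality → screening uptake → specialist availability → antibiotic prescribing rate) and a separate causal path to readmission rate (district rurality → vaccination rate → mental-health referral rate → readmission rate), so it is a common cause of both.
No stated relationship gives antibiotic prescribing rate a causal route to readmission rate, so the correlation is explained by the shared upstream cause rather than a direct effect.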